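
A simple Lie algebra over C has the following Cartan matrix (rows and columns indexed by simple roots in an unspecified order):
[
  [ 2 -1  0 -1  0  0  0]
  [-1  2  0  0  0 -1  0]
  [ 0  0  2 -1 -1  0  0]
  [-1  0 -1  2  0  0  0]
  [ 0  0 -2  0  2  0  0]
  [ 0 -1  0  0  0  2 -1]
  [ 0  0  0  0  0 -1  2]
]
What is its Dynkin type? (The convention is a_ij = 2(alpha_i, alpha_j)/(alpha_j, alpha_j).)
The matrix has rank 7 with 2's on the diagonal. Reading the off-diagonal entries as Dynkin edges (a single edge where a_ij = a_ji = -1; a double or triple edge where a_ij * a_ji = 2 or 3), the diagram is a chain of 7 nodes with a double edge at one end; the terminal node there is the unique long simple root (C_7). One simple-root ordering that puts it in standard form is (alpha_7, alpha_6, alpha_2, alpha_1, alpha_4, alpha_3, alpha_5). So the algebra is type C_7, i.e. sp(14).

type C_7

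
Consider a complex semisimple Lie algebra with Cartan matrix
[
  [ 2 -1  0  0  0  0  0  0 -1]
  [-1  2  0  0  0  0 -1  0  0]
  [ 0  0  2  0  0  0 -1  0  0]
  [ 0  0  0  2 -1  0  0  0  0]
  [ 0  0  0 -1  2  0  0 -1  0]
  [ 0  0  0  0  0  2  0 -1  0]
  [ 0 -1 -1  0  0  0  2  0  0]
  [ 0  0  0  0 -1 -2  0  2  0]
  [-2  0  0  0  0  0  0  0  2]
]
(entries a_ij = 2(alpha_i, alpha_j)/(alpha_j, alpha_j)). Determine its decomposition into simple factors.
The diagram associated to this matrix has two connected components: the simple roots {alpha_4, alpha_5, alpha_6, alpha_8} form a chain of 4 nodes with a double edge at one end; the terminal node there is the unique short simple root (B_4), and {alpha_1, alpha_2, alpha_3, alpha_7, alpha_9} form a chain of 5 nodes with a double edge at one end; the terminal node there is the unique long simple root (C_5). A semisimple Lie algebra decomposes uniquely as the direct sum of simple ideals, one per connected component of its Dynkin diagram, so g ≅ B_4 ⊕ C_5 (dimension 36 + 55 = 91).

B_4 (so(9)) ⊕ C_5 (sp(10))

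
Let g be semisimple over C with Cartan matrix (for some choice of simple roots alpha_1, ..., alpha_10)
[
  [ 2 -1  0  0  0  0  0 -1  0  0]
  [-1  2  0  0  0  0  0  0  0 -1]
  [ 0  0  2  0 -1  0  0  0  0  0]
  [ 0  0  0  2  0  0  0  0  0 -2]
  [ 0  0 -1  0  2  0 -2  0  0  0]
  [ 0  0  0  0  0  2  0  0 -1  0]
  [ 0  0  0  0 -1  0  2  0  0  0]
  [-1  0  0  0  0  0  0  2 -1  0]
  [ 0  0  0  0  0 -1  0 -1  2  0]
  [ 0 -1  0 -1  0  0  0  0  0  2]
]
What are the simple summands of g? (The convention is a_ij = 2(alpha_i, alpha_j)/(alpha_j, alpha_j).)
B3 + C7

The diagram associated to this matrix has two connected components: the simple roots {alpha_3, alpha_5, alpha_7} form a chain of 3 nodes with a double edge at one end; the terminal node there is the unique short simple root (B_3), and {alpha_1, alpha_2, alpha_4, alpha_6, alpha_8, alpha_9, alpha_10} form a chain of 7 nodes with a double edge at one end; the terminal node there is the unique long simple root (C_7). A semisimple Lie algebra decomposes uniquely as the direct sum of simple ideals, one per connected component of its Dynkin diagram, so g ≅ B_3 ⊕ C_7 (dimension 21 + 105 = 126).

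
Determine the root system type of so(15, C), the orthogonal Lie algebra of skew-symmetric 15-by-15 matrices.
B_7

This is so(15) with 15 odd, which has dimension 15(15-1)/2 = 105 and rank (15-1)/2 = 7. In the classification of classical Lie algebras, the orthogonal algebra so(2n+1) in an odd number of variables has type B_n; here n = 7, so the Dynkin diagram is a chain of 7 nodes with a double edge at one end; the terminal node there is the unique short simple root (B_7). Hence the type is B_7.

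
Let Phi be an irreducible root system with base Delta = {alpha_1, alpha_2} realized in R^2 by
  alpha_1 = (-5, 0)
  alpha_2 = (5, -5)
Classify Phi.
Compute the Cartan integers a_ij = 2(alpha_i, alpha_j)/(alpha_j, alpha_j); the resulting 2x2 Cartan matrix is
[[2, -1], [-2, 2]].
The roots have two lengths (squared-length ratio 2:1); the short ones are alpha_{1}. The associated Dynkin diagram is a chain of 2 nodes with a double edge at one end; the terminal node there is the unique short simple root (B_2), so the type is B_2 (the algebra so(5)).

B_2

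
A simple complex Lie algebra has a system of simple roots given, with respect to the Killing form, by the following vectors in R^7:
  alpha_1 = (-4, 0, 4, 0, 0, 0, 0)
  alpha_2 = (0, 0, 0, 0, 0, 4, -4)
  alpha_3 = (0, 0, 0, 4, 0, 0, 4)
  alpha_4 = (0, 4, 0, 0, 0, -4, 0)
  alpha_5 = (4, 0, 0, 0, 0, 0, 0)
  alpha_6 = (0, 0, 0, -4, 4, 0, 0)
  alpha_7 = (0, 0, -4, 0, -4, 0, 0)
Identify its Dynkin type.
B_7

Compute the Cartan integers a_ij = 2(alpha_i, alpha_j)/(alpha_j, alpha_j); the resulting 7x7 Cartan matrix is
[[2, 0, 0, 0, -2, 0, -1], [0, 2, -1, -1, 0, 0, 0], [0, -1, 2, 0, 0, -1, 0], [0, -1, 0, 2, 0, 0, 0], [-1, 0, 0, 0, 2, 0, 0], [0, 0, -1, 0, 0, 2, -1], [-1, 0, 0, 0, 0, -1, 2]].
The roots have two lengths (squared-length ratio 2:1); the short ones are alpha_{5}. The associated Dynkin diagram is a chain of 7 nodes with a double edge at one end; the terminal node there is the unique short simple root (B_7), so the type is B_7 (the algebra so(15)).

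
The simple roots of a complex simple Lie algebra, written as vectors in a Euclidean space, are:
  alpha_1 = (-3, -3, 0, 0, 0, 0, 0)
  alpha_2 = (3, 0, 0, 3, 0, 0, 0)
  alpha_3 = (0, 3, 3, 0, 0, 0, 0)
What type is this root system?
Compute the Cartan integers a_ij = 2(alpha_i, alpha_j)/(alpha_j, alpha_j); the resulting 3x3 Cartan matrix is
[[2, -1, -1], [-1, 2, 0], [-1, 0, 2]].
All simple roots have the same length, so the diagram is simply laced. The associated Dynkin diagram is a chain of 3 nodes with single edges (A_3), so the type is A_3 (the algebra sl(4)).

A_3 (sl(4))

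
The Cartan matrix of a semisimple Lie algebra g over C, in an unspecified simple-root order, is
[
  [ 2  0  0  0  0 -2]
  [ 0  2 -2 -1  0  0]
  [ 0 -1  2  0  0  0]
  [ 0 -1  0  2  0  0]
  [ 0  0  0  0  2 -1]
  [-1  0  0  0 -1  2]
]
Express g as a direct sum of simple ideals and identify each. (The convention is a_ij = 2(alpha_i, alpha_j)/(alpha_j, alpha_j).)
The diagram associated to this matrix has two connected components: the simple roots {alpha_2, alpha_3, alpha_4} form a chain of 3 nodes with a double edge at one end; the terminal node there is the unique short simple root (B_3), and {alpha_1, alpha_5, alpha_6} form a chain of 3 nodes with a double edge at one end; the terminal node there is the unique long simple root (C_3). A semisimple Lie algebra decomposes uniquely as the direct sum of simple ideals, one per connected component of its Dynkin diagram, so g ≅ B_3 ⊕ C_3 (dimension 21 + 21 = 42).

B_3 (so(7)) ⊕ C_3 (sp(6))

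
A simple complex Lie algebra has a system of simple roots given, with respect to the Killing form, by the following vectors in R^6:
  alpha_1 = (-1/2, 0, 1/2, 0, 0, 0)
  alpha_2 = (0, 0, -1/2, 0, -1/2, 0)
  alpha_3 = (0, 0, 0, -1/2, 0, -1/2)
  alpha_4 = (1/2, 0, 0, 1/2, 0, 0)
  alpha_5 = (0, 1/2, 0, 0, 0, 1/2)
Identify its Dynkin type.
Compute the Cartan integers a_ij = 2(alpha_i, alpha_j)/(alpha_j, alpha_j); the resulting 5x5 Cartan matrix is
[[2, -1, 0, -1, 0], [-1, 2, 0, 0, 0], [0, 0, 2, -1, -1], [-1, 0, -1, 2, 0], [0, 0, -1, 0, 2]].
All simple roots have the same length, so the diagram is simply laced. The associated Dynkin diagram is a chain of 5 nodes with single edges (A_5), so the type is A_5 (the algebra sl(6)).

A5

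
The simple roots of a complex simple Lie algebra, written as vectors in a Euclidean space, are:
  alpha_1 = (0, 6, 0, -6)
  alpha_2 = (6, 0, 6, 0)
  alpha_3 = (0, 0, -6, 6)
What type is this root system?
A_3

Compute the Cartan integers a_ij = 2(alpha_i, alpha_j)/(alpha_j, alpha_j); the resulting 3x3 Cartan matrix is
[[2, 0, -1], [0, 2, -1], [-1, -1, 2]].
All simple roots have the same length, so the diagram is simply laced. The associated Dynkin diagram is a chain of 3 nodes with single edges (A_3), so the type is A_3 (the algebra sl(4)).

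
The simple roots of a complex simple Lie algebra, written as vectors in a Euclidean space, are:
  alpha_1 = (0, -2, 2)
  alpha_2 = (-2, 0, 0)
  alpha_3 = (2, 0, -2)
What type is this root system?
Compute the Cartan integers a_ij = 2(alpha_i, alpha_j)/(alpha_j, alpha_j); the resulting 3x3 Cartan matrix is
[[2, 0, -1], [0, 2, -1], [-1, -2, 2]].
The roots have two lengths (squared-length ratio 2:1); the short ones are alpha_{2}. The associated Dynkin diagram is a chain of 3 nodes with a double edge at one end; the terminal node there is the unique short simple root (B_3), so the type is B_3 (the algebra so(7)).

B_3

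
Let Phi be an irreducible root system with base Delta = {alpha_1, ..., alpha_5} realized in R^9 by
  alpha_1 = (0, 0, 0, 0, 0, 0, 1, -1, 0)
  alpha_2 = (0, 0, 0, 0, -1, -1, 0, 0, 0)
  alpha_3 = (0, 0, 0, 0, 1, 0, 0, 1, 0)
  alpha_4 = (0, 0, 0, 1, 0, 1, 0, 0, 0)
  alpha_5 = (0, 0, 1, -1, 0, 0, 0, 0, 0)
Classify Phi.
A_5

Compute the Cartan integers a_ij = 2(alpha_i, alpha_j)/(alpha_j, alpha_j); the resulting 5x5 Cartan matrix is
[[2, 0, -1, 0, 0], [0, 2, -1, -1, 0], [-1, -1, 2, 0, 0], [0, -1, 0, 2, -1], [0, 0, 0, -1, 2]].
All simple roots have the same length, so the diagram is simply laced. The associated Dynkin diagram is a chain of 5 nodes with single edges (A_5), so the type is A_5 (the algebra sl(6)).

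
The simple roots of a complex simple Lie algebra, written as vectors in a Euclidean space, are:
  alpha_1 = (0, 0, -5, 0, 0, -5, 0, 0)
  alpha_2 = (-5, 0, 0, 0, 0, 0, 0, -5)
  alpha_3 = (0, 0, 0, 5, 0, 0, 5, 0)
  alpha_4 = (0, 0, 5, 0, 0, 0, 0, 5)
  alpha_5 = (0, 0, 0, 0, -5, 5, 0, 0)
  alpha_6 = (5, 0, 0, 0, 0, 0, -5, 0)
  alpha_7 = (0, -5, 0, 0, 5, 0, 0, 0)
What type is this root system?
Compute the Cartan integers a_ij = 2(alpha_i, alpha_j)/(alpha_j, alpha_j); the resulting 7x7 Cartan matrix is
[[2, 0, 0, -1, -1, 0, 0], [0, 2, 0, -1, 0, -1, 0], [0, 0, 2, 0, 0, -1, 0], [-1, -1, 0, 2, 0, 0, 0], [-1, 0, 0, 0, 2, 0, -1], [0, -1, -1, 0, 0, 2, 0], [0, 0, 0, 0, -1, 0, 2]].
All simple roots have the same length, so the diagram is simply laced. The associated Dynkin diagram is a chain of 7 nodes with single edges (A_7), so the type is A_7 (the algebra sl(8)).

type A_7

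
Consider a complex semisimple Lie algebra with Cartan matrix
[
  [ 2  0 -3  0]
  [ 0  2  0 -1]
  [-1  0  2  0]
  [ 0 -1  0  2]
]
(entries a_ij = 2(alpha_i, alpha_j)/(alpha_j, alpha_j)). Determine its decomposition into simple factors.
A_2 (sl(3)) ⊕ G_2

The diagram associated to this matrix has two connected components: the simple roots {alpha_2, alpha_4} form a chain of 2 nodes with single edges (A_2), and {alpha_1, alpha_3} form two nodes joined by a triple edge (G_2). A semisimple Lie algebra decomposes uniquely as the direct sum of simple ideals, one per connected component of its Dynkin diagram, so g ≅ A_2 ⊕ G_2 (dimension 8 + 14 = 22).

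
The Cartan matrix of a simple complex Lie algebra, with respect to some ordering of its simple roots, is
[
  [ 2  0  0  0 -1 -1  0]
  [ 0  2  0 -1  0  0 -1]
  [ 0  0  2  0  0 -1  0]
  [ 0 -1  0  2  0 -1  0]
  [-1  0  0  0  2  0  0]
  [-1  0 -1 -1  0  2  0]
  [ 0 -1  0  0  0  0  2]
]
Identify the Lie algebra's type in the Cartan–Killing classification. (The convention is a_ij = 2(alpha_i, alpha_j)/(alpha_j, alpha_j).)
The matrix has rank 7 with 2's on the diagonal. Reading the off-diagonal entries as Dynkin edges (a single edge where a_ij = a_ji = -1; a double or triple edge where a_ij * a_ji = 2 or 3), the diagram is a chain of 6 nodes with one extra node attached to the third node from one end (E_7). One simple-root ordering that puts it in standard form is (alpha_5, alpha_3, alpha_1, alpha_6, alpha_4, alpha_2, alpha_7). So the algebra is type E_7.

type E_7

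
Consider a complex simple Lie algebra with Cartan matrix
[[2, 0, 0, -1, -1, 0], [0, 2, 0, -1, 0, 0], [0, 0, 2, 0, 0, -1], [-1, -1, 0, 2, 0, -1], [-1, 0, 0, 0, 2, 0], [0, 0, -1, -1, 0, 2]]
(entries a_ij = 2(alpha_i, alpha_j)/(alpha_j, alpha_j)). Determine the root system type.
E_6

The matrix has rank 6 with 2's on the diagonal. Reading the off-diagonal entries as Dynkin edges (a single edge where a_ij = a_ji = -1; a double or triple edge where a_ij * a_ji = 2 or 3), the diagram is a chain of 5 nodes with one extra node attached to the third node from one end (E_6). One simple-root ordering that puts it in standard form is (alpha_5, alpha_2, alpha_1, alpha_4, alpha_6, alpha_3). So the algebra is type E_6.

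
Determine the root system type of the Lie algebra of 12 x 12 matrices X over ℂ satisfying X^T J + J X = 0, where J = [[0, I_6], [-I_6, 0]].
This is sp(12), which has dimension 12(12+1)/2 = 78 and rank 12/2 = 6. In the classification of classical Lie algebras, the symplectic algebra sp(2n) has type C_n; here n = 6, so the Dynkin diagram is a chain of 6 nodes with a double edge at one end; the terminal node there is the unique long simple root (C_6). Hence the type is C_6.

type C_6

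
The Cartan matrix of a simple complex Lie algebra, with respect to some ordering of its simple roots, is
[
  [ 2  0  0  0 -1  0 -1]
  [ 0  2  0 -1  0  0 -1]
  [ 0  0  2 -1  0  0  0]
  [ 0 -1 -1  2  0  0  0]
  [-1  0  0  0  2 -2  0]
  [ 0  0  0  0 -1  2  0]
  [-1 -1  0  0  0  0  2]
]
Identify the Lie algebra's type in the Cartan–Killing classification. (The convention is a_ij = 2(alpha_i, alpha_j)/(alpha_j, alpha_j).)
B_7 (so(15))

The matrix has rank 7 with 2's on the diagonal. Reading the off-diagonal entries as Dynkin edges (a single edge where a_ij = a_ji = -1; a double or triple edge where a_ij * a_ji = 2 or 3), the diagram is a chain of 7 nodes with a double edge at one end; the terminal node there is the unique short simple root (B_7). One simple-root ordering that puts it in standard form is (alpha_3, alpha_4, alpha_2, alpha_7, alpha_1, alpha_5, alpha_6). So the algebra is type B_7, i.e. so(15).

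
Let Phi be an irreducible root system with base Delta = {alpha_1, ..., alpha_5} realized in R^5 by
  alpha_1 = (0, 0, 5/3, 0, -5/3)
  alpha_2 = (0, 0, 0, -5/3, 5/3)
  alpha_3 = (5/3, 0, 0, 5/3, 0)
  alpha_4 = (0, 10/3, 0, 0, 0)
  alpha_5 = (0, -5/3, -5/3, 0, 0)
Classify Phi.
Compute the Cartan integers a_ij = 2(alpha_i, alpha_j)/(alpha_j, alpha_j); the resulting 5x5 Cartan matrix is
[[2, -1, 0, 0, -1], [-1, 2, -1, 0, 0], [0, -1, 2, 0, 0], [0, 0, 0, 2, -2], [-1, 0, 0, -1, 2]].
The roots have two lengths (squared-length ratio 2:1); the short ones are alpha_{1,2,3,5}. The associated Dynkin diagram is a chain of 5 nodes with a double edge at one end; the terminal node there is the unique long simple root (C_5), so the type is C_5 (the algebra sp(10)).

type C_5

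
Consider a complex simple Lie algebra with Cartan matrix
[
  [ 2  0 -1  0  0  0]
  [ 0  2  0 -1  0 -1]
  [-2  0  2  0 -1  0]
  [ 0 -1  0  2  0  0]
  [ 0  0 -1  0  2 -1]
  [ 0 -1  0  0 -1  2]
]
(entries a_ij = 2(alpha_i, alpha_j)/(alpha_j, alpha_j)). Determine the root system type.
type B_6

The matrix has rank 6 with 2's on the diagonal. Reading the off-diagonal entries as Dynkin edges (a single edge where a_ij = a_ji = -1; a double or triple edge where a_ij * a_ji = 2 or 3), the diagram is a chain of 6 nodes with a double edge at one end; the terminal node there is the unique short simple root (B_6). One simple-root ordering that puts it in standard form is (alpha_4, alpha_2, alpha_6, alpha_5, alpha_3, alpha_1). So the algebra is type B_6, i.e. so(13).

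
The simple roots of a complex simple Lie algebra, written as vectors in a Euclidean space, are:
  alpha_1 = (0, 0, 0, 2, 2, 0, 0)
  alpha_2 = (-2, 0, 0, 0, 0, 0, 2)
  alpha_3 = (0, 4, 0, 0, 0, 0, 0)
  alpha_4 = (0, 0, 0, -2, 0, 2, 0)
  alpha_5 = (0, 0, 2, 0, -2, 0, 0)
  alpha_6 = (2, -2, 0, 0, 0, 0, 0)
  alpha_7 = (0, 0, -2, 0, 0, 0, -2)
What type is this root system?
C_7 (sp(14))

Compute the Cartan integers a_ij = 2(alpha_i, alpha_j)/(alpha_j, alpha_j); the resulting 7x7 Cartan matrix is
[[2, 0, 0, -1, -1, 0, 0], [0, 2, 0, 0, 0, -1, -1], [0, 0, 2, 0, 0, -2, 0], [-1, 0, 0, 2, 0, 0, 0], [-1, 0, 0, 0, 2, 0, -1], [0, -1, -1, 0, 0, 2, 0], [0, -1, 0, 0, -1, 0, 2]].
The roots have two lengths (squared-length ratio 2:1); the short ones are alpha_{1,2,4,5,6,7}. The associated Dynkin diagram is a chain of 7 nodes with a double edge at one end; the terminal node there is the unique long simple root (C_7), so the type is C_7 (the algebra sp(14)).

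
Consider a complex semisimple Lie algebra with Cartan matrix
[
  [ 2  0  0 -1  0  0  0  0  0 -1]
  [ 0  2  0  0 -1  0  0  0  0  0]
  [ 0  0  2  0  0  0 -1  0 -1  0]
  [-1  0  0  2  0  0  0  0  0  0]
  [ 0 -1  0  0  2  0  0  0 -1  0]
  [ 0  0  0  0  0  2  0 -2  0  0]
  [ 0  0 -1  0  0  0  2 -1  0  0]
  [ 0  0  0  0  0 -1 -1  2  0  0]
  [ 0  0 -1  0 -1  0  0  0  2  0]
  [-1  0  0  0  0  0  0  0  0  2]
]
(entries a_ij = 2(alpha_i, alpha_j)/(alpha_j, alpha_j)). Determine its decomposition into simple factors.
The diagram associated to this matrix has two connected components: the simple roots {alpha_1, alpha_4, alpha_10} form a chain of 3 nodes with single edges (A_3), and {alpha_2, alpha_3, alpha_5, alpha_6, alpha_7, alpha_8, alpha_9} form a chain of 7 nodes with a double edge at one end; the terminal node there is the unique long simple root (C_7). A semisimple Lie algebra decomposes uniquely as the direct sum of simple ideals, one per connected component of its Dynkin diagram, so g ≅ A_3 ⊕ C_7 (dimension 15 + 105 = 120).

A_3 ⊕ C_7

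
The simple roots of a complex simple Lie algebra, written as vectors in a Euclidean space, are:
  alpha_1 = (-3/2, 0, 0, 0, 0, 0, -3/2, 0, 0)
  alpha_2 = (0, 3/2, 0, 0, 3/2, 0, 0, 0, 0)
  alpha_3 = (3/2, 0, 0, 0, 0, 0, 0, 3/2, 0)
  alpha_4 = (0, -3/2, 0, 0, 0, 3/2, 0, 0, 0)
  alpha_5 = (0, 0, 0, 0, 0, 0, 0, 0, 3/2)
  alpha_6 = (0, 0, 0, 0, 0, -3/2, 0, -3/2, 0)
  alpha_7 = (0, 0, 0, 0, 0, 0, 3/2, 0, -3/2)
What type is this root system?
Compute the Cartan integers a_ij = 2(alpha_i, alpha_j)/(alpha_j, alpha_j); the resulting 7x7 Cartan matrix is
[[2, 0, -1, 0, 0, 0, -1], [0, 2, 0, -1, 0, 0, 0], [-1, 0, 2, 0, 0, -1, 0], [0, -1, 0, 2, 0, -1, 0], [0, 0, 0, 0, 2, 0, -1], [0, 0, -1, -1, 0, 2, 0], [-1, 0, 0, 0, -2, 0, 2]].
The roots have two lengths (squared-length ratio 2:1); the short ones are alpha_{5}. The associated Dynkin diagram is a chain of 7 nodes with a double edge at one end; the terminal node there is the unique short simple root (B_7), so the type is B_7 (the algebra so(15)).

B7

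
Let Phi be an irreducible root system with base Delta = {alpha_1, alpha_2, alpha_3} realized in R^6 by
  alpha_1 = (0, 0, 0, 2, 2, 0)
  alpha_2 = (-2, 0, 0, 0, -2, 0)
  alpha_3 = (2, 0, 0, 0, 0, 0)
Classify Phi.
B_3 (so(7))

Compute the Cartan integers a_ij = 2(alpha_i, alpha_j)/(alpha_j, alpha_j); the resulting 3x3 Cartan matrix is
[[2, -1, 0], [-1, 2, -2], [0, -1, 2]].
The roots have two lengths (squared-length ratio 2:1); the short ones are alpha_{3}. The associated Dynkin diagram is a chain of 3 nodes with a double edge at one end; the terminal node there is the unique short simple root (B_3), so the type is B_3 (the algebra so(7)).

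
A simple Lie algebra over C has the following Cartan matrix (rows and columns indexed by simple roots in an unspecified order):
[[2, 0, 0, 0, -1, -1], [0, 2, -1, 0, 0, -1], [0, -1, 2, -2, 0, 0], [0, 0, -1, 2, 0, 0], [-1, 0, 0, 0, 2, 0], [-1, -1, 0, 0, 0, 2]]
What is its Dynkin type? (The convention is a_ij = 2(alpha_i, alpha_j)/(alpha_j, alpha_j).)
The matrix has rank 6 with 2's on the diagonal. Reading the off-diagonal entries as Dynkin edges (a single edge where a_ij = a_ji = -1; a double or triple edge where a_ij * a_ji = 2 or 3), the diagram is a chain of 6 nodes with a double edge at one end; the terminal node there is the unique short simple root (B_6). One simple-root ordering that puts it in standard form is (alpha_5, alpha_1, alpha_6, alpha_2, alpha_3, alpha_4). So the algebra is type B_6, i.e. so(13).

type B_6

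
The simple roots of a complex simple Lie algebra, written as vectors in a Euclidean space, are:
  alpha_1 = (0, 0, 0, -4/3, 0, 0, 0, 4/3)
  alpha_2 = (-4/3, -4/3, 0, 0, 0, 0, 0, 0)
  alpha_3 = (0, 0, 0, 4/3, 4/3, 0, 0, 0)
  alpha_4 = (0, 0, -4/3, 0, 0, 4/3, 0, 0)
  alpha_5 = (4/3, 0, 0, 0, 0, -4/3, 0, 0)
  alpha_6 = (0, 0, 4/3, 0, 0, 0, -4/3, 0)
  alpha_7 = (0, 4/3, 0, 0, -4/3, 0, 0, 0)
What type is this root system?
type A_7

Compute the Cartan integers a_ij = 2(alpha_i, alpha_j)/(alpha_j, alpha_j); the resulting 7x7 Cartan matrix is
[[2, 0, -1, 0, 0, 0, 0], [0, 2, 0, 0, -1, 0, -1], [-1, 0, 2, 0, 0, 0, -1], [0, 0, 0, 2, -1, -1, 0], [0, -1, 0, -1, 2, 0, 0], [0, 0, 0, -1, 0, 2, 0], [0, -1, -1, 0, 0, 0, 2]].
All simple roots have the same length, so the diagram is simply laced. The associated Dynkin diagram is a chain of 7 nodes with single edges (A_7), so the type is A_7 (the algebra sl(8)).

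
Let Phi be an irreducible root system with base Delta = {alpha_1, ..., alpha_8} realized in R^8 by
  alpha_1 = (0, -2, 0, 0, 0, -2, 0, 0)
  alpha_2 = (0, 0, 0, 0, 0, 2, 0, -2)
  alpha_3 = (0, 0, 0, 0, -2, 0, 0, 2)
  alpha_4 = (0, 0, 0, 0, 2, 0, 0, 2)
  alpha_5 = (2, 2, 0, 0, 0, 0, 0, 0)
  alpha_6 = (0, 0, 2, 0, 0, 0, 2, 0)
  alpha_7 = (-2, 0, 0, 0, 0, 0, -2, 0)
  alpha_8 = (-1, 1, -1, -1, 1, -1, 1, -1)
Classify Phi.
Compute the Cartan integers a_ij = 2(alpha_i, alpha_j)/(alpha_j, alpha_j); the resulting 8x8 Cartan matrix is
[[2, -1, 0, 0, -1, 0, 0, 0], [-1, 2, -1, -1, 0, 0, 0, 0], [0, -1, 2, 0, 0, 0, 0, -1], [0, -1, 0, 2, 0, 0, 0, 0], [-1, 0, 0, 0, 2, 0, -1, 0], [0, 0, 0, 0, 0, 2, -1, 0], [0, 0, 0, 0, -1, -1, 2, 0], [0, 0, -1, 0, 0, 0, 0, 2]].
All simple roots have the same length, so the diagram is simply laced. The associated Dynkin diagram is a chain of 7 nodes with one extra node attached to the third node from one end (E_8), so the type is E_8.

E8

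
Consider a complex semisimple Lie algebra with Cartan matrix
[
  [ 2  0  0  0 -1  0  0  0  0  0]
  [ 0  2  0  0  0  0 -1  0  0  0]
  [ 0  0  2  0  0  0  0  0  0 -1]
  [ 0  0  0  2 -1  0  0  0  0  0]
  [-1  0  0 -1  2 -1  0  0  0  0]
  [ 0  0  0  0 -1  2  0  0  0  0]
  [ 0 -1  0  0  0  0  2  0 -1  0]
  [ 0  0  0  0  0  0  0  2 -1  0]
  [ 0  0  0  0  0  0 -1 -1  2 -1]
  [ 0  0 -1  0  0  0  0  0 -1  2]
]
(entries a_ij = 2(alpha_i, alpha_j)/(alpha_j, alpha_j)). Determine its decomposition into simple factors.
D_4 (so(8)) ⊕ E_6

The diagram associated to this matrix has two connected components: the simple roots {alpha_1, alpha_4, alpha_5, alpha_6} form a chain of 2 nodes with a fork of two nodes at one end (D_4), and {alpha_2, alpha_3, alpha_7, alpha_8, alpha_9, alpha_10} form a chain of 5 nodes with one extra node attached to the third node from one end (E_6). A semisimple Lie algebra decomposes uniquely as the direct sum of simple ideals, one per connected component of its Dynkin diagram, so g ≅ D_4 ⊕ E_6 (dimension 28 + 78 = 106).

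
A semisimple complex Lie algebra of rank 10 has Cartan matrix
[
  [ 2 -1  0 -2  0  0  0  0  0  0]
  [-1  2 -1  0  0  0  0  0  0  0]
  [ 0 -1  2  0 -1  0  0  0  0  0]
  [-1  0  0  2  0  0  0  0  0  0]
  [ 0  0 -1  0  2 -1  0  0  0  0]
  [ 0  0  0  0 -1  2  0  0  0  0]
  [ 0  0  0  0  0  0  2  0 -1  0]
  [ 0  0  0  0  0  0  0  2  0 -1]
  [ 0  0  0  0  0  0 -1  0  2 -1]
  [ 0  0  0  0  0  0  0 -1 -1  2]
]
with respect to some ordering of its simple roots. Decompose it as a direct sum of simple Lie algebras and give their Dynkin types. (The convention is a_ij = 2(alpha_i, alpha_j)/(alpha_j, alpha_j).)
A4 + B6

The diagram associated to this matrix has two connected components: the simple roots {alpha_7, alpha_8, alpha_9, alpha_10} form a chain of 4 nodes with single edges (A_4), and {alpha_1, alpha_2, alpha_3, alpha_4, alpha_5, alpha_6} form a chain of 6 nodes with a double edge at one end; the terminal node there is the unique short simple root (B_6). A semisimple Lie algebra decomposes uniquely as the direct sum of simple ideals, one per connected component of its Dynkin diagram, so g ≅ A_4 ⊕ B_6 (dimension 24 + 78 = 102).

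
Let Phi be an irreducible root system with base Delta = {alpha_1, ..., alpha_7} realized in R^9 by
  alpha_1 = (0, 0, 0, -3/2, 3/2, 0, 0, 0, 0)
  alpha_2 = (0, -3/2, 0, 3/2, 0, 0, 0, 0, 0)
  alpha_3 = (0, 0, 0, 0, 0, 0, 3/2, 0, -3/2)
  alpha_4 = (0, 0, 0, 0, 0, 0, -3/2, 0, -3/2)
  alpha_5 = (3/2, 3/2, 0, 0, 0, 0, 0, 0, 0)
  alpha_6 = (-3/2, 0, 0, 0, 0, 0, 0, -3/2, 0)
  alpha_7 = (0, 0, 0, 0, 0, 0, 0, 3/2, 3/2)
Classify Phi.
D_7

Compute the Cartan integers a_ij = 2(alpha_i, alpha_j)/(alpha_j, alpha_j); the resulting 7x7 Cartan matrix is
[[2, -1, 0, 0, 0, 0, 0], [-1, 2, 0, 0, -1, 0, 0], [0, 0, 2, 0, 0, 0, -1], [0, 0, 0, 2, 0, 0, -1], [0, -1, 0, 0, 2, -1, 0], [0, 0, 0, 0, -1, 2, -1], [0, 0, -1, -1, 0, -1, 2]].
All simple roots have the same length, so the diagram is simply laced. The associated Dynkin diagram is a chain of 5 nodes with a fork of two nodes at one end (D_7), so the type is D_7 (the algebra so(14)).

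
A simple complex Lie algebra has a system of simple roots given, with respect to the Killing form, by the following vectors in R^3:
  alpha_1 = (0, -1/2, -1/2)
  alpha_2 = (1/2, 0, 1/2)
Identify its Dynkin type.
A_2

Compute the Cartan integers a_ij = 2(alpha_i, alpha_j)/(alpha_j, alpha_j); the resulting 2x2 Cartan matrix is
[[2, -1], [-1, 2]].
All simple roots have the same length, so the diagram is simply laced. The associated Dynkin diagram is a chain of 2 nodes with single edges (A_2), so the type is A_2 (the algebra sl(3)).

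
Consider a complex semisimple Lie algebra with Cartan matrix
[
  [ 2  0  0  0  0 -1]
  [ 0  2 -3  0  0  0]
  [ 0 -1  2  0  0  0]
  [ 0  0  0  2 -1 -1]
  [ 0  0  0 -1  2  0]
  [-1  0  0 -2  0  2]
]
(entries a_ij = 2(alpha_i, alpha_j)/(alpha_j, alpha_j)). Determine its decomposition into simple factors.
The diagram associated to this matrix has two connected components: the simple roots {alpha_1, alpha_4, alpha_5, alpha_6} form a chain of 4 nodes with a double edge between the middle two (F_4), and {alpha_2, alpha_3} form two nodes joined by a triple edge (G_2). A semisimple Lie algebra decomposes uniquely as the direct sum of simple ideals, one per connected component of its Dynkin diagram, so g ≅ F_4 ⊕ G_2 (dimension 52 + 14 = 66).

F_4 ⊕ G_2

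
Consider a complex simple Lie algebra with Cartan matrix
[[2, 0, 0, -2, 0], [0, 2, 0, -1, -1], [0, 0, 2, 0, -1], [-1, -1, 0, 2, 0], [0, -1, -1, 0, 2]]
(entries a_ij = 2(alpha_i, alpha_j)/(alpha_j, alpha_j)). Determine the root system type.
type C_5

The matrix has rank 5 with 2's on the diagonal. Reading the off-diagonal entries as Dynkin edges (a single edge where a_ij = a_ji = -1; a double or triple edge where a_ij * a_ji = 2 or 3), the diagram is a chain of 5 nodes with a double edge at one end; the terminal node there is the unique long simple root (C_5). One simple-root ordering that puts it in standard form is (alpha_3, alpha_5, alpha_2, alpha_4, alpha_1). So the algebra is type C_5, i.e. sp(10).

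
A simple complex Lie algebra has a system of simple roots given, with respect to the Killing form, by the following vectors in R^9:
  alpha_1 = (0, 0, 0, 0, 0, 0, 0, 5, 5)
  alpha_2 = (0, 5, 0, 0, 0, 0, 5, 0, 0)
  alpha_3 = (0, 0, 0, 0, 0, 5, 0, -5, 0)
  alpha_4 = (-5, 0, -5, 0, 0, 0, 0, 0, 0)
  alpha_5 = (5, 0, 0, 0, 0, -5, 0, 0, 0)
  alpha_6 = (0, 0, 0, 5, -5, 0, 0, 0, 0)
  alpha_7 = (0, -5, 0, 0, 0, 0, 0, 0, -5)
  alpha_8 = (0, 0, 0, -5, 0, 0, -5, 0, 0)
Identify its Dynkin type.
A_8

Compute the Cartan integers a_ij = 2(alpha_i, alpha_j)/(alpha_j, alpha_j); the resulting 8x8 Cartan matrix is
[[2, 0, -1, 0, 0, 0, -1, 0], [0, 2, 0, 0, 0, 0, -1, -1], [-1, 0, 2, 0, -1, 0, 0, 0], [0, 0, 0, 2, -1, 0, 0, 0], [0, 0, -1, -1, 2, 0, 0, 0], [0, 0, 0, 0, 0, 2, 0, -1], [-1, -1, 0, 0, 0, 0, 2, 0], [0, -1, 0, 0, 0, -1, 0, 2]].
All simple roots have the same length, so the diagram is simply laced. The associated Dynkin diagram is a chain of 8 nodes with single edges (A_8), so the type is A_8 (the algebra sl(9)).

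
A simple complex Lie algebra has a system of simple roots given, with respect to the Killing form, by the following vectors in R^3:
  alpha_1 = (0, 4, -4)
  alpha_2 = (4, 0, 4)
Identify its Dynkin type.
Compute the Cartan integers a_ij = 2(alpha_i, alpha_j)/(alpha_j, alpha_j); the resulting 2x2 Cartan matrix is
[[2, -1], [-1, 2]].
All simple roots have the same length, so the diagram is simply laced. The associated Dynkin diagram is a chain of 2 nodes with single edges (A_2), so the type is A_2 (the algebra sl(3)).

A_2 (sl(3))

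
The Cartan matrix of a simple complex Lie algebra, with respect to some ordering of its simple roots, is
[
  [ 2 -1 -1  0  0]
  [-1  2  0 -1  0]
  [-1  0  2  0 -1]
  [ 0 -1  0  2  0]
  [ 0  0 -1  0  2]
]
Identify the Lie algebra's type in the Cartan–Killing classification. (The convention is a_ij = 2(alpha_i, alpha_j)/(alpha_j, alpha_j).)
A_5 (sl(6))

The matrix has rank 5 with 2's on the diagonal. Reading the off-diagonal entries as Dynkin edges (a single edge where a_ij = a_ji = -1; a double or triple edge where a_ij * a_ji = 2 or 3), the diagram is a chain of 5 nodes with single edges (A_5). One simple-root ordering that puts it in standard form is (alpha_4, alpha_2, alpha_1, alpha_3, alpha_5). So the algebra is type A_5, i.e. sl(6).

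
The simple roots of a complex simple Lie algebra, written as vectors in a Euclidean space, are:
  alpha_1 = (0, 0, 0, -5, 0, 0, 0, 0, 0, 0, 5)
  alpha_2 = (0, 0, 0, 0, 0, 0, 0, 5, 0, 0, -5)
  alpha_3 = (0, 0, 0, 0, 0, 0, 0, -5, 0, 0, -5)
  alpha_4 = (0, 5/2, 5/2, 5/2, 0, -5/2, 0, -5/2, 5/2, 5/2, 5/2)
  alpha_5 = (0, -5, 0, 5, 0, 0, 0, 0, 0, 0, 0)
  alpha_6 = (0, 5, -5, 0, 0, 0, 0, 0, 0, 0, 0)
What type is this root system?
E_6

Compute the Cartan integers a_ij = 2(alpha_i, alpha_j)/(alpha_j, alpha_j); the resulting 6x6 Cartan matrix is
[[2, -1, -1, 0, -1, 0], [-1, 2, 0, -1, 0, 0], [-1, 0, 2, 0, 0, 0], [0, -1, 0, 2, 0, 0], [-1, 0, 0, 0, 2, -1], [0, 0, 0, 0, -1, 2]].
All simple roots have the same length, so the diagram is simply laced. The associated Dynkin diagram is a chain of 5 nodes with one extra node attached to the third node from one end (E_6), so the type is E_6.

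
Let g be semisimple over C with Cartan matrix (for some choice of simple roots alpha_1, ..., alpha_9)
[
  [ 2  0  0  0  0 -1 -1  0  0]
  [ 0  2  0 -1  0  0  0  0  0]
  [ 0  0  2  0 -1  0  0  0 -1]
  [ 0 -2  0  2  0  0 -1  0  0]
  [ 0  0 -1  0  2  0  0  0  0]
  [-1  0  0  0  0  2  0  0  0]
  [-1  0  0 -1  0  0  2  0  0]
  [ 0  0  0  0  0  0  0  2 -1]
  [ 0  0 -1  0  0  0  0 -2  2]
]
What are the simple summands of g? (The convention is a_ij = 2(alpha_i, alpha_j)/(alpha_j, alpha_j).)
The diagram associated to this matrix has two connected components: the simple roots {alpha_3, alpha_5, alpha_8, alpha_9} form a chain of 4 nodes with a double edge at one end; the terminal node there is the unique short simple root (B_4), and {alpha_1, alpha_2, alpha_4, alpha_6, alpha_7} form a chain of 5 nodes with a double edge at one end; the terminal node there is the unique short simple root (B_5). A semisimple Lie algebra decomposes uniquely as the direct sum of simple ideals, one per connected component of its Dynkin diagram, so g ≅ B_4 ⊕ B_5 (dimension 36 + 55 = 91).

type B_4 ⊕ type B_5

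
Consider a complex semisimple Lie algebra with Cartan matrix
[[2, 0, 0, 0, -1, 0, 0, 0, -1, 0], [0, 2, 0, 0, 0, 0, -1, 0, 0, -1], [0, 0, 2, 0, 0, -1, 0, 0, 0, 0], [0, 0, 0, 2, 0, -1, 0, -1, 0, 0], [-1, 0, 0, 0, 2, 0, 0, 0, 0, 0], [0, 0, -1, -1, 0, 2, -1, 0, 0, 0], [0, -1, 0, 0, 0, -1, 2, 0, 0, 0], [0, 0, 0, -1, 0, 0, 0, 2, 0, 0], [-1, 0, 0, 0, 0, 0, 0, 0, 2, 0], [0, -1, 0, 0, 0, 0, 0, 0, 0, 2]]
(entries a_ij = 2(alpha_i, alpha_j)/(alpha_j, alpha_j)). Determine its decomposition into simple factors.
The diagram associated to this matrix has two connected components: the simple roots {alpha_1, alpha_5, alpha_9} form a chain of 3 nodes with single edges (A_3), and {alpha_2, alpha_3, alpha_4, alpha_6, alpha_7, alpha_8, alpha_10} form a chain of 6 nodes with one extra node attached to the third node from one end (E_7). A semisimple Lie algebra decomposes uniquely as the direct sum of simple ideals, one per connected component of its Dynkin diagram, so g ≅ A_3 ⊕ E_7 (dimension 15 + 133 = 148).

A3 + E7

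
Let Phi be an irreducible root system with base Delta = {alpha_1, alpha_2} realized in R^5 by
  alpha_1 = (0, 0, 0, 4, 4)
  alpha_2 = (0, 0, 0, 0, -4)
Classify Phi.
B_2 (so(5))

Compute the Cartan integers a_ij = 2(alpha_i, alpha_j)/(alpha_j, alpha_j); the resulting 2x2 Cartan matrix is
[[2, -2], [-1, 2]].
The roots have two lengths (squared-length ratio 2:1); the short ones are alpha_{2}. The associated Dynkin diagram is a chain of 2 nodes with a double edge at one end; the terminal node there is the unique short simple root (B_2), so the type is B_2 (the algebra so(5)).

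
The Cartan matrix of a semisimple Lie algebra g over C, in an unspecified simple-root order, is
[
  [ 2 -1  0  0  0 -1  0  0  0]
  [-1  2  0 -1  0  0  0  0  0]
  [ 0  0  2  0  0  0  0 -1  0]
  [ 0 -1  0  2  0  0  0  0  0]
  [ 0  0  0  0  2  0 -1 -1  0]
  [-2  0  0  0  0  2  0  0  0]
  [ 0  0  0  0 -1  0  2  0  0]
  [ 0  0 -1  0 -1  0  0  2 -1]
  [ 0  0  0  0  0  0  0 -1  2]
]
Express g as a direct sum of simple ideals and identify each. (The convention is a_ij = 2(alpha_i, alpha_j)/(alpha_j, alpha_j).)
C_4 (sp(8)) + D_5 (so(10))

The diagram associated to this matrix has two connected components: the simple roots {alpha_1, alpha_2, alpha_4, alpha_6} form a chain of 4 nodes with a double edge at one end; the terminal node there is the unique long simple root (C_4), and {alpha_3, alpha_5, alpha_7, alpha_8, alpha_9} form a chain of 3 nodes with a fork of two nodes at one end (D_5). A semisimple Lie algebra decomposes uniquely as the direct sum of simple ideals, one per connected component of its Dynkin diagram, so g ≅ C_4 ⊕ D_5 (dimension 36 + 45 = 81).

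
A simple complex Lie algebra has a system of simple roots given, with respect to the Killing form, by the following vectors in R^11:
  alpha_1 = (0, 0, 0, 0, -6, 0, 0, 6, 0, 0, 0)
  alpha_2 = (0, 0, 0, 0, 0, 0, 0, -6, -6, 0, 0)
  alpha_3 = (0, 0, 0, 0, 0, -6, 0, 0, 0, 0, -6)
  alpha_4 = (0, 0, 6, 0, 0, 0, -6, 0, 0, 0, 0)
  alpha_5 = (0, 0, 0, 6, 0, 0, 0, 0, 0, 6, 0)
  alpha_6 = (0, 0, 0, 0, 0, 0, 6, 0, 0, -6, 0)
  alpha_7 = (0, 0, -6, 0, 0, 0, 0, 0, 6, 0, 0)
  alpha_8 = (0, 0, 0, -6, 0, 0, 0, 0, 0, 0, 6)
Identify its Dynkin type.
Compute the Cartan integers a_ij = 2(alpha_i, alpha_j)/(alpha_j, alpha_j); the resulting 8x8 Cartan matrix is
[[2, -1, 0, 0, 0, 0, 0, 0], [-1, 2, 0, 0, 0, 0, -1, 0], [0, 0, 2, 0, 0, 0, 0, -1], [0, 0, 0, 2, 0, -1, -1, 0], [0, 0, 0, 0, 2, -1, 0, -1], [0, 0, 0, -1, -1, 2, 0, 0], [0, -1, 0, -1, 0, 0, 2, 0], [0, 0, -1, 0, -1, 0, 0, 2]].
All simple roots have the same length, so the diagram is simply laced. The associated Dynkin diagram is a chain of 8 nodes with single edges (A_8), so the type is A_8 (the algebra sl(9)).

type A_8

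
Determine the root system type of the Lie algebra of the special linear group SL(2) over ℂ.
This is sl(2), which has dimension 2^2 - 1 = 3 and rank 2 - 1 = 1 (a Cartan subalgebra is the diagonal traceless matrices). In the classification of classical Lie algebras, the special linear algebra sl(n+1) has type A_n; here n = 1, so the Dynkin diagram is a chain of 1 nodes with single edges (A_1). Hence the type is A_1.

A_1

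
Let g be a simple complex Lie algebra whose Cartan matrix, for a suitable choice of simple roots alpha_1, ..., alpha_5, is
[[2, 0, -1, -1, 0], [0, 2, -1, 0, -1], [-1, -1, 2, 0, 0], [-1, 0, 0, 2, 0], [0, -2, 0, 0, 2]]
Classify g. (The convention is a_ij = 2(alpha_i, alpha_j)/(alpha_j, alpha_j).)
The matrix has rank 5 with 2's on the diagonal. Reading the off-diagonal entries as Dynkin edges (a single edge where a_ij = a_ji = -1; a double or triple edge where a_ij * a_ji = 2 or 3), the diagram is a chain of 5 nodes with a double edge at one end; the terminal node there is the unique long simple root (C_5). One simple-root ordering that puts it in standard form is (alpha_4, alpha_1, alpha_3, alpha_2, alpha_5). So the algebra is type C_5, i.e. sp(10).

C_5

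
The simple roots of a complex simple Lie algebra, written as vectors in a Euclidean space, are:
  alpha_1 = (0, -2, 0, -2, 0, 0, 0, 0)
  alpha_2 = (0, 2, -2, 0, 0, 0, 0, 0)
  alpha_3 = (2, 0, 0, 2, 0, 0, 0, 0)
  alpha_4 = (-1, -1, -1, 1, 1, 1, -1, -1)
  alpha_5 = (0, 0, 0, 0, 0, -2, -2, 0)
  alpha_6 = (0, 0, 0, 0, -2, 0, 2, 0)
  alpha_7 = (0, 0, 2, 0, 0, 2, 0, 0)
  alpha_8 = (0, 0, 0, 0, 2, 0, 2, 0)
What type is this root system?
Compute the Cartan integers a_ij = 2(alpha_i, alpha_j)/(alpha_j, alpha_j); the resulting 8x8 Cartan matrix is
[[2, -1, -1, 0, 0, 0, 0, 0], [-1, 2, 0, 0, 0, 0, -1, 0], [-1, 0, 2, 0, 0, 0, 0, 0], [0, 0, 0, 2, 0, -1, 0, 0], [0, 0, 0, 0, 2, -1, -1, -1], [0, 0, 0, -1, -1, 2, 0, 0], [0, -1, 0, 0, -1, 0, 2, 0], [0, 0, 0, 0, -1, 0, 0, 2]].
All simple roots have the same length, so the diagram is simply laced. The associated Dynkin diagram is a chain of 7 nodes with one extra node attached to the third node from one end (E_8), so the type is E_8.

E_8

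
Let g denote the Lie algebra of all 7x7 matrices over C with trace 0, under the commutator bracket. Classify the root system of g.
A6

This is sl(7), which has dimension 7^2 - 1 = 48 and rank 7 - 1 = 6 (a Cartan subalgebra is the diagonal traceless matrices). In the classification of classical Lie algebras, the special linear algebra sl(n+1) has type A_n; here n = 6, so the Dynkin diagram is a chain of 6 nodes with single edges (A_6). Hence the type is A_6.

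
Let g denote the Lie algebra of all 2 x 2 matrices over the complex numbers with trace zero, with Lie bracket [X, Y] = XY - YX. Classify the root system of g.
This is sl(2), which has dimension 2^2 - 1 = 3 and rank 2 - 1 = 1 (a Cartan subalgebra is the diagonal traceless matrices). In the classification of classical Lie algebras, the special linear algebra sl(n+1) has type A_n; here n = 1, so the Dynkin diagram is a chain of 1 nodes with single edges (A_1). Hence the type is A_1.

A_1 (sl(2))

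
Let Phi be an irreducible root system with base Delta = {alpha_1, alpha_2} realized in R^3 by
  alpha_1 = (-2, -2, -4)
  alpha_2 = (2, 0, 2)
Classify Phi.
Compute the Cartan integers a_ij = 2(alpha_i, alpha_j)/(alpha_j, alpha_j); the resulting 2x2 Cartan matrix is
[[2, -3], [-1, 2]].
The roots have two lengths (squared-length ratio 3:1); the short ones are alpha_{2}. The associated Dynkin diagram is two nodes joined by a triple edge (G_2), so the type is G_2.

G_2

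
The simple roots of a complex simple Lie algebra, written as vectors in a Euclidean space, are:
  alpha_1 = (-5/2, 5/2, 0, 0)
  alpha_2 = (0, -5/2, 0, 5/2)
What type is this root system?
Compute the Cartan integers a_ij = 2(alpha_i, alpha_j)/(alpha_j, alpha_j); the resulting 2x2 Cartan matrix is
[[2, -1], [-1, 2]].
All simple roots have the same length, so the diagram is simply laced. The associated Dynkin diagram is a chain of 2 nodes with single edges (A_2), so the type is A_2 (the algebra sl(3)).

A_2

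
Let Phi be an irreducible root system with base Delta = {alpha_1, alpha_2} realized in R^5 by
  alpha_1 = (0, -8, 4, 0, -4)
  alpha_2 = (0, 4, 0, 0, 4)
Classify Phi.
G2

Compute the Cartan integers a_ij = 2(alpha_i, alpha_j)/(alpha_j, alpha_j); the resulting 2x2 Cartan matrix is
[[2, -3], [-1, 2]].
The roots have two lengths (squared-length ratio 3:1); the short ones are alpha_{2}. The associated Dynkin diagram is two nodes joined by a triple edge (G_2), so the type is G_2.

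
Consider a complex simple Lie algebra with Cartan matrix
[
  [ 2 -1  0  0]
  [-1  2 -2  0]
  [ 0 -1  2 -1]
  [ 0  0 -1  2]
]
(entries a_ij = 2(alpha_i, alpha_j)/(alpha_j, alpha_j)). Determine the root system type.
The matrix has rank 4 with 2's on the diagonal. Reading the off-diagonal entries as Dynkin edges (a single edge where a_ij = a_ji = -1; a double or triple edge where a_ij * a_ji = 2 or 3), the diagram is a chain of 4 nodes with a double edge between the middle two (F_4). One simple-root ordering that puts it in standard form is (alpha_1, alpha_2, alpha_3, alpha_4). So the algebra is type F_4.

F_4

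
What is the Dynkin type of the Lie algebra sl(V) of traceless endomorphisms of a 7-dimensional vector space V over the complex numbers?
This is sl(7), which has dimension 7^2 - 1 = 48 and rank 7 - 1 = 6 (a Cartan subalgebra is the diagonal traceless matrices). In the classification of classical Lie algebras, the special linear algebra sl(n+1) has type A_n; here n = 6, so the Dynkin diagram is a chain of 6 nodes with single edges (A_6). Hence the type is A_6.

type A_6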